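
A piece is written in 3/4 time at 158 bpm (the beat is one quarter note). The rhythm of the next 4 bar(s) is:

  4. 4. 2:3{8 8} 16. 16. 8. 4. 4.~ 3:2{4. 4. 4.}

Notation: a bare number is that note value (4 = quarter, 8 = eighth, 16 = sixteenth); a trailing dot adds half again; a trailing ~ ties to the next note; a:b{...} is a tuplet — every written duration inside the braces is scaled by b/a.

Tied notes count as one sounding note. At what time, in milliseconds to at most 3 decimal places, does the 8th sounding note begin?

1. 0.0ms @ 0 + 569.62ms (3/2)
2. 569.62ms @ 3/2 + 569.62ms (3/2)
3. 1139.241ms @ 3 + 284.81ms (3/4)
4. 1424.051ms @ 15/4 + 284.81ms (3/4)
5. 1708.861ms @ 9/2 + 142.405ms (3/8)
6. 1851.266ms @ 39/8 + 142.405ms (3/8)
7. 1993.671ms @ 21/4 + 284.81ms (3/4)
8. 2278.481ms @ 6 + 569.62ms (3/2)
9. 2848.101ms @ 15/2 + 949.367ms (5/2)
10. 3797.468ms @ 10 + 379.747ms (1)
11. 4177.215ms @ 11 + 379.747ms (1)

note 8 onset = 6b = 2278.481ms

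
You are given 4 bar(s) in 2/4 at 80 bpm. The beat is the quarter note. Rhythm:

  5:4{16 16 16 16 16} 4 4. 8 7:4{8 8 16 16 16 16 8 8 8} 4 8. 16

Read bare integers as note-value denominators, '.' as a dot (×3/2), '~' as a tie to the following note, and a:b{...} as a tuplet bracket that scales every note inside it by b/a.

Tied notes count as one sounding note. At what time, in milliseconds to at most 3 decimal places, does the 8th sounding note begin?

1. 0.0ms @ 0 + 150.0ms (1/5)
2. 150.0ms @ 1/5 + 150.0ms (1/5)
3. 300.0ms @ 2/5 + 150.0ms (1/5)
4. 450.0ms @ 3/5 + 150.0ms (1/5)
5. 600.0ms @ 4/5 + 150.0ms (1/5)
6. 750.0ms @ 1 + 750.0ms (1)
7. 1500.0ms @ 2 + 1125.0ms (3/2)
8. 2625.0ms @ 7/2 + 375.0ms (1/2)
9. 3000.0ms @ 4 + 214.286ms (2/7)
10. 3214.286ms @ 30/7 + 214.286ms (2/7)
11. 3428.571ms @ 32/7 + 107.143ms (1/7)
12. 3535.714ms @ 33/7 + 107.143ms (1/7)
13. 3642.857ms @ 34/7 + 107.143ms (1/7)
14. 3750.0ms @ 5 + 107.143ms (1/7)
15. 3857.143ms @ 36/7 + 214.286ms (2/7)
16. 4071.429ms @ 38/7 + 214.286ms (2/7)
17. 4285.714ms @ 40/7 + 214.286ms (2/7)
18. 4500.0ms @ 6 + 750.0ms (1)
19. 5250.0ms @ 7 + 562.5ms (3/4)
20. 5812.5ms @ 31/4 + 187.5ms (1/4)

note 8 onset = 7/2b = 2625.0ms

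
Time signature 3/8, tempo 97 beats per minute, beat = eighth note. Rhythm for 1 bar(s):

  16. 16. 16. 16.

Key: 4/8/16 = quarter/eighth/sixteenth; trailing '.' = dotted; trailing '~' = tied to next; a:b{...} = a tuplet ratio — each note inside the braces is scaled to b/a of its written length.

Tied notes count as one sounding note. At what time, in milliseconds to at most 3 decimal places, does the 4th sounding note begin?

1. 0.0ms @ 0 + 463.918ms (3/4)
2. 463.918ms @ 3/4 + 463.918ms (3/4)
3. 927.835ms @ 3/2 + 463.918ms (3/4)
4. 1391.753ms @ 9/4 + 463.918ms (3/4)

note 4 onset = 9/4b = 1391.753ms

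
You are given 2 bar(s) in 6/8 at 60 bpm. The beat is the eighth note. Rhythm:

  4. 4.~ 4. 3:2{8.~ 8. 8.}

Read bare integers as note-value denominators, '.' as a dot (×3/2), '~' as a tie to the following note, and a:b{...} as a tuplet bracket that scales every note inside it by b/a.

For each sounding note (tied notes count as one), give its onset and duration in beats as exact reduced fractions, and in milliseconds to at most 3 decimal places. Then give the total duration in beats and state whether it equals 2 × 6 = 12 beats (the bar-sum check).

1) 0.0ms=0b +3000.0ms=3b
2) 3000.0ms=3b +6000.0ms=6b
3) 9000.0ms=9b +2000.0ms=2b
4) 11000.0ms=11b +1000.0ms=1b
Σ=12b of 12 (60bpm 6/8) — PASS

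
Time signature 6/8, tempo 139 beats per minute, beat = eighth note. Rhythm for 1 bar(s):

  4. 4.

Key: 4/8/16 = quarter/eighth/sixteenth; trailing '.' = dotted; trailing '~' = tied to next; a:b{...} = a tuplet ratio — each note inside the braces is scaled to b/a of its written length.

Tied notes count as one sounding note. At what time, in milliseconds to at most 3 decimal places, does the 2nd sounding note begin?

note 2 onset = 3b = 1294.964ms

1. 0.0ms @ 0 + 1294.964ms (3)
2. 1294.964ms @ 3 + 1294.964ms (3)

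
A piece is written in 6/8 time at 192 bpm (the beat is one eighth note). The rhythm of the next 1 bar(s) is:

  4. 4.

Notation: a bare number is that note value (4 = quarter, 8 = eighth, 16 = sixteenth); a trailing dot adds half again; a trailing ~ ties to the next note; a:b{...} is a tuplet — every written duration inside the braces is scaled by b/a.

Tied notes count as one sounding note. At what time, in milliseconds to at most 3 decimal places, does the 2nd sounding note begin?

note 2 onset = 3b = 937.5ms

1. 0.0ms @ 0 + 937.5ms (3)
2. 937.5ms @ 3 + 937.5ms (3)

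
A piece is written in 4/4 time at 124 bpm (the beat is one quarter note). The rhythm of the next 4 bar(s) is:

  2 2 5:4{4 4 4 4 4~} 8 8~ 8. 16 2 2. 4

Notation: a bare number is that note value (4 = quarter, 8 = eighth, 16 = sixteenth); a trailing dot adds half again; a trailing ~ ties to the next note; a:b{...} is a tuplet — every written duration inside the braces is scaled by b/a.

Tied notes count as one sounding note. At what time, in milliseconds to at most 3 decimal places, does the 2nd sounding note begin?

note 2 onset = 2b = 967.742ms

1. 0.0ms @ 0 + 967.742ms (2)
2. 967.742ms @ 2 + 967.742ms (2)
3. 1935.484ms @ 4 + 387.097ms (4/5)
4. 2322.581ms @ 24/5 + 387.097ms (4/5)
5. 2709.677ms @ 28/5 + 387.097ms (4/5)
6. 3096.774ms @ 32/5 + 387.097ms (4/5)
7. 3483.871ms @ 36/5 + 629.032ms (13/10)
8. 4112.903ms @ 17/2 + 604.839ms (5/4)
9. 4717.742ms @ 39/4 + 120.968ms (1/4)
10. 4838.71ms @ 10 + 967.742ms (2)
11. 5806.452ms @ 12 + 1451.613ms (3)
12. 7258.065ms @ 15 + 483.871ms (1)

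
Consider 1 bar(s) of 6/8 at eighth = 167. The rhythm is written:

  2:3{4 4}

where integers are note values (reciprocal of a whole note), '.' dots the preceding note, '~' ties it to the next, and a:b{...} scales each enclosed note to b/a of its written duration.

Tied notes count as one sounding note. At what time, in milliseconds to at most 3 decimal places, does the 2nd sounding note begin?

1. 0.0ms @ 0 + 1077.844ms (3)
2. 1077.844ms @ 3 + 1077.844ms (3)

note 2 onset = 3b = 1077.844ms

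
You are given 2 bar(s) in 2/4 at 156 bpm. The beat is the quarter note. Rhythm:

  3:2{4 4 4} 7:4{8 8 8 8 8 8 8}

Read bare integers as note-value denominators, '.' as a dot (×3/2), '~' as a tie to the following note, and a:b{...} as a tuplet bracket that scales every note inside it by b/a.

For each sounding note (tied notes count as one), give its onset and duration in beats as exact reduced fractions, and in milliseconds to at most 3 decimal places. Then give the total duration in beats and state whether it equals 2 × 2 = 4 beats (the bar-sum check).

1) 0.0ms=0b +256.41ms=2/3b
2) 256.41ms=2/3b +256.41ms=2/3b
3) 512.821ms=4/3b +256.41ms=2/3b
4) 769.231ms=2b +109.89ms=2/7b
5) 879.121ms=16/7b +109.89ms=2/7b
6) 989.011ms=18/7b +109.89ms=2/7b
7) 1098.901ms=20/7b +109.89ms=2/7b
8) 1208.791ms=22/7b +109.89ms=2/7b
9) 1318.681ms=24/7b +109.89ms=2/7b
10) 1428.571ms=26/7b +109.89ms=2/7b
Σ=4b of 4 (156bpm 2/4) — PASS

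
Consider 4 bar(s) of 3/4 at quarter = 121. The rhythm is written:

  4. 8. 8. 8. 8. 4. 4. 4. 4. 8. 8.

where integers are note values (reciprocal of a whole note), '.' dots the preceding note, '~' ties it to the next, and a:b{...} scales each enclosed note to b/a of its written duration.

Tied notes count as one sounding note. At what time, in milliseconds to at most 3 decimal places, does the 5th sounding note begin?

1. 0.0ms @ 0 + 743.802ms (3/2)
2. 743.802ms @ 3/2 + 371.901ms (3/4)
3. 1115.702ms @ 9/4 + 371.901ms (3/4)
4. 1487.603ms @ 3 + 371.901ms (3/4)
5. 1859.504ms @ 15/4 + 371.901ms (3/4)
6. 2231.405ms @ 9/2 + 743.802ms (3/2)
7. 2975.207ms @ 6 + 743.802ms (3/2)
8. 3719.008ms @ 15/2 + 743.802ms (3/2)
9. 4462.81ms @ 9 + 743.802ms (3/2)
10. 5206.612ms @ 21/2 + 371.901ms (3/4)
11. 5578.512ms @ 45/4 + 371.901ms (3/4)

note 5 onset = 15/4b = 1859.504ms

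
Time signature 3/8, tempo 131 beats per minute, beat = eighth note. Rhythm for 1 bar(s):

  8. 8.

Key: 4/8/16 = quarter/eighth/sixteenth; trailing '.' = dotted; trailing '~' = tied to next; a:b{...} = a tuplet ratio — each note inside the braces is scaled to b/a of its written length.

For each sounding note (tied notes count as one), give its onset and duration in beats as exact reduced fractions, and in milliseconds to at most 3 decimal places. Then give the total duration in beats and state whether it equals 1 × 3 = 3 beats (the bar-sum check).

1) 0.0ms=0b +687.023ms=3/2b
2) 687.023ms=3/2b +687.023ms=3/2b
Σ=3b of 3 (131bpm 3/8) — PASS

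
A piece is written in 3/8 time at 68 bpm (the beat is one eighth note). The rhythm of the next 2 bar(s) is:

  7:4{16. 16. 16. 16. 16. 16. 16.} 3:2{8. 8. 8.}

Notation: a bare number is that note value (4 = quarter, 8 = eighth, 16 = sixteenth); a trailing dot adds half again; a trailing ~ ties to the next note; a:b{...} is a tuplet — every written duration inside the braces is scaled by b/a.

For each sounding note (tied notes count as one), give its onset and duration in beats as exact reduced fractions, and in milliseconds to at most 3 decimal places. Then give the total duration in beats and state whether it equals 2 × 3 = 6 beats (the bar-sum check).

1) 0.0ms=0b +378.151ms=3/7b
2) 378.151ms=3/7b +378.151ms=3/7b
3) 756.303ms=6/7b +378.151ms=3/7b
4) 1134.454ms=9/7b +378.151ms=3/7b
5) 1512.605ms=12/7b +378.151ms=3/7b
6) 1890.756ms=15/7b +378.151ms=3/7b
7) 2268.908ms=18/7b +378.151ms=3/7b
8) 2647.059ms=3b +882.353ms=1b
9) 3529.412ms=4b +882.353ms=1b
10) 4411.765ms=5b +882.353ms=1b
Σ=6b of 6 (68bpm 3/8) — PASS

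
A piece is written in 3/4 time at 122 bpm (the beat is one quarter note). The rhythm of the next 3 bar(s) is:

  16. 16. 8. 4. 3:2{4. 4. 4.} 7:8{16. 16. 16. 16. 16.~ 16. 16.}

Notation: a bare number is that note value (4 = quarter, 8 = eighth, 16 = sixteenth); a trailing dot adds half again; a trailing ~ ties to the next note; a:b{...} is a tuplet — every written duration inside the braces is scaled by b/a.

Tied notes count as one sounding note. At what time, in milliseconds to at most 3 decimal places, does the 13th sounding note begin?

1. 0.0ms @ 0 + 184.426ms (3/8)
2. 184.426ms @ 3/8 + 184.426ms (3/8)
3. 368.852ms @ 3/4 + 368.852ms (3/4)
4. 737.705ms @ 3/2 + 737.705ms (3/2)
5. 1475.41ms @ 3 + 491.803ms (1)
6. 1967.213ms @ 4 + 491.803ms (1)
7. 2459.016ms @ 5 + 491.803ms (1)
8. 2950.82ms @ 6 + 210.773ms (3/7)
9. 3161.593ms @ 45/7 + 210.773ms (3/7)
10. 3372.365ms @ 48/7 + 210.773ms (3/7)
11. 3583.138ms @ 51/7 + 210.773ms (3/7)
12. 3793.911ms @ 54/7 + 421.546ms (6/7)
13. 4215.457ms @ 60/7 + 210.773ms (3/7)

note 13 onset = 60/7b = 4215.457ms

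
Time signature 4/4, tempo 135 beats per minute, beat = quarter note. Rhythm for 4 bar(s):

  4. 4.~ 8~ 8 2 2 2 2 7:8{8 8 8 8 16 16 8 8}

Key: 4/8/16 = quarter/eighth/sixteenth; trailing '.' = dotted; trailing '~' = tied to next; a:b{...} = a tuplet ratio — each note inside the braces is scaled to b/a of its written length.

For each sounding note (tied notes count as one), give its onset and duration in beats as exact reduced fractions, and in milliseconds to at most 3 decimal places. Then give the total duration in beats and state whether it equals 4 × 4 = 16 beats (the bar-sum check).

1) 0.0ms=0b +666.667ms=3/2b
2) 666.667ms=3/2b +1111.111ms=5/2b
3) 1777.778ms=4b +888.889ms=2b
4) 2666.667ms=6b +888.889ms=2b
5) 3555.556ms=8b +888.889ms=2b
6) 4444.444ms=10b +888.889ms=2b
7) 5333.333ms=12b +253.968ms=4/7b
8) 5587.302ms=88/7b +253.968ms=4/7b
9) 5841.27ms=92/7b +253.968ms=4/7b
10) 6095.238ms=96/7b +253.968ms=4/7b
11) 6349.206ms=100/7b +126.984ms=2/7b
12) 6476.19ms=102/7b +126.984ms=2/7b
13) 6603.175ms=104/7b +253.968ms=4/7b
14) 6857.143ms=108/7b +253.968ms=4/7b
Σ=16b of 16 (135bpm 4/4) — PASS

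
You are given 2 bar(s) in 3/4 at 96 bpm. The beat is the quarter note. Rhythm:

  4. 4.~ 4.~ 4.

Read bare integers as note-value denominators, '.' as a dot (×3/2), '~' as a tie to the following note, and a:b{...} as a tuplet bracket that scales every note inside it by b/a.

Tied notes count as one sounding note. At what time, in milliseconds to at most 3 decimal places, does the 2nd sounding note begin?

1. 0.0ms @ 0 + 937.5ms (3/2)
2. 937.5ms @ 3/2 + 2812.5ms (9/2)

note 2 onset = 3/2b = 937.5ms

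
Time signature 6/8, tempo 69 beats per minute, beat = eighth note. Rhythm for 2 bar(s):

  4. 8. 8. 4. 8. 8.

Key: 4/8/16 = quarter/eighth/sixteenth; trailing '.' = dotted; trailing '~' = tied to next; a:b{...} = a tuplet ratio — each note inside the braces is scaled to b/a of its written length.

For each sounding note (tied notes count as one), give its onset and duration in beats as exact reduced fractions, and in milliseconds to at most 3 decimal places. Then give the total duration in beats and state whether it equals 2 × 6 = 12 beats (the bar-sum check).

1) 0.0ms=0b +2608.696ms=3b
2) 2608.696ms=3b +1304.348ms=3/2b
3) 3913.043ms=9/2b +1304.348ms=3/2b
4) 5217.391ms=6b +2608.696ms=3b
5) 7826.087ms=9b +1304.348ms=3/2b
6) 9130.435ms=21/2b +1304.348ms=3/2b
Σ=12b of 12 (69bpm 6/8) — PASS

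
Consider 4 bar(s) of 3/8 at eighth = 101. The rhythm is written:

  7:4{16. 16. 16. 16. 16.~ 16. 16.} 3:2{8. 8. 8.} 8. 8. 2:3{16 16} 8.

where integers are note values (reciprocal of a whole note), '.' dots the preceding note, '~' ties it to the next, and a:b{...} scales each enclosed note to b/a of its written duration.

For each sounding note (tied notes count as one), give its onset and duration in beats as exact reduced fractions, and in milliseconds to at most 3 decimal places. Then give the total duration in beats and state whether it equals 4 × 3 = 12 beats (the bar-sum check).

1) 0.0ms=0b +254.597ms=3/7b
2) 254.597ms=3/7b +254.597ms=3/7b
3) 509.194ms=6/7b +254.597ms=3/7b
4) 763.791ms=9/7b +254.597ms=3/7b
5) 1018.388ms=12/7b +509.194ms=6/7b
6) 1527.581ms=18/7b +254.597ms=3/7b
7) 1782.178ms=3b +594.059ms=1b
8) 2376.238ms=4b +594.059ms=1b
9) 2970.297ms=5b +594.059ms=1b
10) 3564.356ms=6b +891.089ms=3/2b
11) 4455.446ms=15/2b +891.089ms=3/2b
12) 5346.535ms=9b +445.545ms=3/4b
13) 5792.079ms=39/4b +445.545ms=3/4b
14) 6237.624ms=21/2b +891.089ms=3/2b
Σ=12b of 12 (101bpm 3/8) — PASS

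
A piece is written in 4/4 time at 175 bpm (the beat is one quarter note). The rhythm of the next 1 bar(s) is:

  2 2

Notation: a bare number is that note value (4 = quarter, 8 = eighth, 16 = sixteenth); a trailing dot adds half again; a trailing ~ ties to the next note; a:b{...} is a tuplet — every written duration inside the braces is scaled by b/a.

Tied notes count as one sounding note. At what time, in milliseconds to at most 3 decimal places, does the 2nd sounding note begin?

1. 0.0ms @ 0 + 685.714ms (2)
2. 685.714ms @ 2 + 685.714ms (2)

note 2 onset = 2b = 685.714ms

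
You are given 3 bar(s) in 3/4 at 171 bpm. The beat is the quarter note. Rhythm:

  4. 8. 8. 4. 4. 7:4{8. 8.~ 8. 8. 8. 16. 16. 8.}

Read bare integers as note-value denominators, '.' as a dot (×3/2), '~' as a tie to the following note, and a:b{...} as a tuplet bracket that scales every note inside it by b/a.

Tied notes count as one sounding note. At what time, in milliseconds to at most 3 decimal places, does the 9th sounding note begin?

1. 0.0ms @ 0 + 526.316ms (3/2)
2. 526.316ms @ 3/2 + 263.158ms (3/4)
3. 789.474ms @ 9/4 + 263.158ms (3/4)
4. 1052.632ms @ 3 + 526.316ms (3/2)
5. 1578.947ms @ 9/2 + 526.316ms (3/2)
6. 2105.263ms @ 6 + 150.376ms (3/7)
7. 2255.639ms @ 45/7 + 300.752ms (6/7)
8. 2556.391ms @ 51/7 + 150.376ms (3/7)
9. 2706.767ms @ 54/7 + 150.376ms (3/7)
10. 2857.143ms @ 57/7 + 75.188ms (3/14)
11. 2932.331ms @ 117/14 + 75.188ms (3/14)
12. 3007.519ms @ 60/7 + 150.376ms (3/7)

note 9 onset = 54/7b = 2706.767ms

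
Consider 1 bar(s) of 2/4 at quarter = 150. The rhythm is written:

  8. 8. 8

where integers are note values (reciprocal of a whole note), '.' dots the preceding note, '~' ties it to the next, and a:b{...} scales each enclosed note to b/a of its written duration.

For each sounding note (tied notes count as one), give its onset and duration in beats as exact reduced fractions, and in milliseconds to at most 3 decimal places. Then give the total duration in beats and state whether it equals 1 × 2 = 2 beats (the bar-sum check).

1) 0.0ms=0b +300.0ms=3/4b
2) 300.0ms=3/4b +300.0ms=3/4b
3) 600.0ms=3/2b +200.0ms=1/2b
Σ=2b of 2 (150bpm 2/4) — PASS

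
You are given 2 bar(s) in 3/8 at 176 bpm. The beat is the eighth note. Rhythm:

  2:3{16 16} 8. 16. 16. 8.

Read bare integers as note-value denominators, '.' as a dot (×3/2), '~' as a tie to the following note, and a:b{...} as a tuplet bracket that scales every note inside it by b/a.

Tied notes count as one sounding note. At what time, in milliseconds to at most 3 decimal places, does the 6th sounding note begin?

1. 0.0ms @ 0 + 255.682ms (3/4)
2. 255.682ms @ 3/4 + 255.682ms (3/4)
3. 511.364ms @ 3/2 + 511.364ms (3/2)
4. 1022.727ms @ 3 + 255.682ms (3/4)
5. 1278.409ms @ 15/4 + 255.682ms (3/4)
6. 1534.091ms @ 9/2 + 511.364ms (3/2)

note 6 onset = 9/2b = 1534.091ms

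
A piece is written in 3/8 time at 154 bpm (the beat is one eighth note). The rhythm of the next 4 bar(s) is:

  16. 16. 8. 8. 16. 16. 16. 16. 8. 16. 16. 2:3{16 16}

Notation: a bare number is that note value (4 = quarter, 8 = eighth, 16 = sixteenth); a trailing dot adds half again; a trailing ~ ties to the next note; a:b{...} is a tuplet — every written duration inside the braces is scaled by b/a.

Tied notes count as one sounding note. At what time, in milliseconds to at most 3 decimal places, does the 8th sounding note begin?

1. 0.0ms @ 0 + 292.208ms (3/4)
2. 292.208ms @ 3/4 + 292.208ms (3/4)
3. 584.416ms @ 3/2 + 584.416ms (3/2)
4. 1168.831ms @ 3 + 584.416ms (3/2)
5. 1753.247ms @ 9/2 + 292.208ms (3/4)
6. 2045.455ms @ 21/4 + 292.208ms (3/4)
7. 2337.662ms @ 6 + 292.208ms (3/4)
8. 2629.87ms @ 27/4 + 292.208ms (3/4)
9. 2922.078ms @ 15/2 + 584.416ms (3/2)
10. 3506.494ms @ 9 + 292.208ms (3/4)
11. 3798.701ms @ 39/4 + 292.208ms (3/4)
12. 4090.909ms @ 21/2 + 292.208ms (3/4)
13. 4383.117ms @ 45/4 + 292.208ms (3/4)

note 8 onset = 27/4b = 2629.87ms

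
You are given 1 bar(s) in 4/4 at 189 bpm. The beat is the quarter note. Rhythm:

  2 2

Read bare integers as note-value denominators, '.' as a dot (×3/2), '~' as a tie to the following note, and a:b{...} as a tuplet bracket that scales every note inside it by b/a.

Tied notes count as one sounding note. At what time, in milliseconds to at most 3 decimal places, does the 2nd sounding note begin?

1. 0.0ms @ 0 + 634.921ms (2)
2. 634.921ms @ 2 + 634.921ms (2)

note 2 onset = 2b = 634.921ms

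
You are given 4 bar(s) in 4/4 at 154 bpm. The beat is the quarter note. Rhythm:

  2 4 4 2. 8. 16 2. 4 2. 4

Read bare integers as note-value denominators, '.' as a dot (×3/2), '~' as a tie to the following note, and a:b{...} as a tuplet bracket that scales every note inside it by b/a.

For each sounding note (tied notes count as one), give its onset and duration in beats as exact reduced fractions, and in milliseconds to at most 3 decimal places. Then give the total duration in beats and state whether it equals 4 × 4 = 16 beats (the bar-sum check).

1) 0.0ms=0b +779.221ms=2b
2) 779.221ms=2b +389.61ms=1b
3) 1168.831ms=3b +389.61ms=1b
4) 1558.442ms=4b +1168.831ms=3b
5) 2727.273ms=7b +292.208ms=3/4b
6) 3019.481ms=31/4b +97.403ms=1/4b
7) 3116.883ms=8b +1168.831ms=3b
8) 4285.714ms=11b +389.61ms=1b
9) 4675.325ms=12b +1168.831ms=3b
10) 5844.156ms=15b +389.61ms=1b
Σ=16b of 16 (154bpm 4/4) — PASS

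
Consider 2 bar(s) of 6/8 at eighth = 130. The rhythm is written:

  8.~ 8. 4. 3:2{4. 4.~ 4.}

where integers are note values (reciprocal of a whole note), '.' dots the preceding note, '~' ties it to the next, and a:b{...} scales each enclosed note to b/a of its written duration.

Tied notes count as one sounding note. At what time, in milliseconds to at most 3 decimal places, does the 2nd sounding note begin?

note 2 onset = 3b = 1384.615ms

1. 0.0ms @ 0 + 1384.615ms (3)
2. 1384.615ms @ 3 + 1384.615ms (3)
3. 2769.231ms @ 6 + 923.077ms (2)
4. 3692.308ms @ 8 + 1846.154ms (4)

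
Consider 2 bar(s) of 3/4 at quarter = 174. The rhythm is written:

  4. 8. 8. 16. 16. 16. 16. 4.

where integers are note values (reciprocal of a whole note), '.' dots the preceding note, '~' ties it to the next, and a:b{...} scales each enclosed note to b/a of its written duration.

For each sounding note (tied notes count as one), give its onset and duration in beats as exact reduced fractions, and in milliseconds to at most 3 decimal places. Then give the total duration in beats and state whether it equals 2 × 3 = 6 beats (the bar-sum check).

1) 0.0ms=0b +517.241ms=3/2b
2) 517.241ms=3/2b +258.621ms=3/4b
3) 775.862ms=9/4b +258.621ms=3/4b
4) 1034.483ms=3b +129.31ms=3/8b
5) 1163.793ms=27/8b +129.31ms=3/8b
6) 1293.103ms=15/4b +129.31ms=3/8b
7) 1422.414ms=33/8b +129.31ms=3/8b
8) 1551.724ms=9/2b +517.241ms=3/2b
Σ=6b of 6 (174bpm 3/4) — PASS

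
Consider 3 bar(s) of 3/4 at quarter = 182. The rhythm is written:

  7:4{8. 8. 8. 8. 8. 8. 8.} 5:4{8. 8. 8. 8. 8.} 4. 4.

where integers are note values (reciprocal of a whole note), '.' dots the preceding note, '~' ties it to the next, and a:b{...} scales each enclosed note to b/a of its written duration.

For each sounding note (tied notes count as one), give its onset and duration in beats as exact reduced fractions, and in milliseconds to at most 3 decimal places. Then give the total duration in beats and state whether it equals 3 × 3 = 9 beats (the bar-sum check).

1) 0.0ms=0b +141.287ms=3/7b
2) 141.287ms=3/7b +141.287ms=3/7b
3) 282.575ms=6/7b +141.287ms=3/7b
4) 423.862ms=9/7b +141.287ms=3/7b
5) 565.149ms=12/7b +141.287ms=3/7b
6) 706.436ms=15/7b +141.287ms=3/7b
7) 847.724ms=18/7b +141.287ms=3/7b
8) 989.011ms=3b +197.802ms=3/5b
9) 1186.813ms=18/5b +197.802ms=3/5b
10) 1384.615ms=21/5b +197.802ms=3/5b
11) 1582.418ms=24/5b +197.802ms=3/5b
12) 1780.22ms=27/5b +197.802ms=3/5b
13) 1978.022ms=6b +494.505ms=3/2b
14) 2472.527ms=15/2b +494.505ms=3/2b
Σ=9b of 9 (182bpm 3/4) — PASS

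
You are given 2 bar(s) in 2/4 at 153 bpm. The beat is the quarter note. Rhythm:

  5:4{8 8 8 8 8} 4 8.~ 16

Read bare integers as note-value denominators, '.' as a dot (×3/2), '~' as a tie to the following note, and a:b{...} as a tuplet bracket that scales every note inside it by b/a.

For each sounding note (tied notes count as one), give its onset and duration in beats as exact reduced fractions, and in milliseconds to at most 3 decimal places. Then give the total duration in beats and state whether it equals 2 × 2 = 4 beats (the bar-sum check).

1) 0.0ms=0b +156.863ms=2/5b
2) 156.863ms=2/5b +156.863ms=2/5b
3) 313.725ms=4/5b +156.863ms=2/5b
4) 470.588ms=6/5b +156.863ms=2/5b
5) 627.451ms=8/5b +156.863ms=2/5b
6) 784.314ms=2b +392.157ms=1b
7) 1176.471ms=3b +392.157ms=1b
Σ=4b of 4 (153bpm 2/4) — PASS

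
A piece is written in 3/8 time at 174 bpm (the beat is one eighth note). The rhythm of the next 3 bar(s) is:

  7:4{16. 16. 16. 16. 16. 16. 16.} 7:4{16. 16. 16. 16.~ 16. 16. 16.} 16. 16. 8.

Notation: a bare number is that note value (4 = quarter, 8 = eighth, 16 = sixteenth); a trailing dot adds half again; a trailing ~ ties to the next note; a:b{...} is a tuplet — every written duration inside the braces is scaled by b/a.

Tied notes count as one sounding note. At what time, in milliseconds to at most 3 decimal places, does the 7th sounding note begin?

1. 0.0ms @ 0 + 147.783ms (3/7)
2. 147.783ms @ 3/7 + 147.783ms (3/7)
3. 295.567ms @ 6/7 + 147.783ms (3/7)
4. 443.35ms @ 9/7 + 147.783ms (3/7)
5. 591.133ms @ 12/7 + 147.783ms (3/7)
6. 738.916ms @ 15/7 + 147.783ms (3/7)
7. 886.7ms @ 18/7 + 147.783ms (3/7)
8. 1034.483ms @ 3 + 147.783ms (3/7)
9. 1182.266ms @ 24/7 + 147.783ms (3/7)
10. 1330.049ms @ 27/7 + 147.783ms (3/7)
11. 1477.833ms @ 30/7 + 295.567ms (6/7)
12. 1773.399ms @ 36/7 + 147.783ms (3/7)
13. 1921.182ms @ 39/7 + 147.783ms (3/7)
14. 2068.966ms @ 6 + 258.621ms (3/4)
15. 2327.586ms @ 27/4 + 258.621ms (3/4)
16. 2586.207ms @ 15/2 + 517.241ms (3/2)

note 7 onset = 18/7b = 886.7ms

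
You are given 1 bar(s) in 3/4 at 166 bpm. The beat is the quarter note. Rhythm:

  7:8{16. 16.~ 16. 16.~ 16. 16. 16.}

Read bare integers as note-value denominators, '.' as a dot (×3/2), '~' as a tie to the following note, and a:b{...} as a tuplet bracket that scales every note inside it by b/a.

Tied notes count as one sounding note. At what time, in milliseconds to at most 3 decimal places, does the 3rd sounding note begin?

note 3 onset = 9/7b = 464.716ms

1. 0.0ms @ 0 + 154.905ms (3/7)
2. 154.905ms @ 3/7 + 309.811ms (6/7)
3. 464.716ms @ 9/7 + 309.811ms (6/7)
4. 774.527ms @ 15/7 + 154.905ms (3/7)
5. 929.432ms @ 18/7 + 154.905ms (3/7)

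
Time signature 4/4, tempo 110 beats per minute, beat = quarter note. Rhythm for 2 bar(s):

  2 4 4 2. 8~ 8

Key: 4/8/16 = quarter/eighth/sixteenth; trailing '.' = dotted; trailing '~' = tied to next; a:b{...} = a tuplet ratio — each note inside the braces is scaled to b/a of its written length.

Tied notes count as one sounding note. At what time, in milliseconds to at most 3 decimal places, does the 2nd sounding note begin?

note 2 onset = 2b = 1090.909ms

1. 0.0ms @ 0 + 1090.909ms (2)
2. 1090.909ms @ 2 + 545.455ms (1)
3. 1636.364ms @ 3 + 545.455ms (1)
4. 2181.818ms @ 4 + 1636.364ms (3)
5. 3818.182ms @ 7 + 545.455ms (1)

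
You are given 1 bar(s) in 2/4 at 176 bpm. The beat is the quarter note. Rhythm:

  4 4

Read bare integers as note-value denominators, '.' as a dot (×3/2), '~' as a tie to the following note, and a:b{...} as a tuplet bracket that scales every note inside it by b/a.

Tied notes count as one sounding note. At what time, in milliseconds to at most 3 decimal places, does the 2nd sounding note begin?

1. 0.0ms @ 0 + 340.909ms (1)
2. 340.909ms @ 1 + 340.909ms (1)

note 2 onset = 1b = 340.909ms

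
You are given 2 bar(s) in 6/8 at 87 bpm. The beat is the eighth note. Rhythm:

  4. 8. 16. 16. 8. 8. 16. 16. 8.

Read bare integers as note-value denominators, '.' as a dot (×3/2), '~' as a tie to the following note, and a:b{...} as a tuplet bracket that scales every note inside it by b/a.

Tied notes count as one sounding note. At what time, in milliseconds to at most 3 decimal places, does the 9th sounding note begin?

1. 0.0ms @ 0 + 2068.966ms (3)
2. 2068.966ms @ 3 + 1034.483ms (3/2)
3. 3103.448ms @ 9/2 + 517.241ms (3/4)
4. 3620.69ms @ 21/4 + 517.241ms (3/4)
5. 4137.931ms @ 6 + 1034.483ms (3/2)
6. 5172.414ms @ 15/2 + 1034.483ms (3/2)
7. 6206.897ms @ 9 + 517.241ms (3/4)
8. 6724.138ms @ 39/4 + 517.241ms (3/4)
9. 7241.379ms @ 21/2 + 1034.483ms (3/2)

note 9 onset = 21/2b = 7241.379ms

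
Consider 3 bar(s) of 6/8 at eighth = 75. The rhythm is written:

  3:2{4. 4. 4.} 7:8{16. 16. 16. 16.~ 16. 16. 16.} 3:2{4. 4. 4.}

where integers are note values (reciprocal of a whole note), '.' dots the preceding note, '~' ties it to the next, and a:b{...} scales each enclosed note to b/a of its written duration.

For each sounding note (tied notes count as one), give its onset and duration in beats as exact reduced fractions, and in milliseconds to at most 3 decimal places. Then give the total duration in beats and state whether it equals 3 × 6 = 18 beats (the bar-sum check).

1) 0.0ms=0b +1600.0ms=2b
2) 1600.0ms=2b +1600.0ms=2b
3) 3200.0ms=4b +1600.0ms=2b
4) 4800.0ms=6b +685.714ms=6/7b
5) 5485.714ms=48/7b +685.714ms=6/7b
6) 6171.429ms=54/7b +685.714ms=6/7b
7) 6857.143ms=60/7b +1371.429ms=12/7b
8) 8228.571ms=72/7b +685.714ms=6/7b
9) 8914.286ms=78/7b +685.714ms=6/7b
10) 9600.0ms=12b +1600.0ms=2b
11) 11200.0ms=14b +1600.0ms=2b
12) 12800.0ms=16b +1600.0ms=2b
Σ=18b of 18 (75bpm 6/8) — PASS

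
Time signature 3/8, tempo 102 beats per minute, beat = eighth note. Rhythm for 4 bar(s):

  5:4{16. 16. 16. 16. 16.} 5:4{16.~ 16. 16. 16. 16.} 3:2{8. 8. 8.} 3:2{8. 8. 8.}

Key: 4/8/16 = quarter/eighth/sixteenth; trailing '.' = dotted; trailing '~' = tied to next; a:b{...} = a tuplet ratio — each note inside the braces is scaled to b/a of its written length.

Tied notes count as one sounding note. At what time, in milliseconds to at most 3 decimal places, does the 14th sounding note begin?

note 14 onset = 10b = 5882.353ms

1. 0.0ms @ 0 + 352.941ms (3/5)
2. 352.941ms @ 3/5 + 352.941ms (3/5)
3. 705.882ms @ 6/5 + 352.941ms (3/5)
4. 1058.824ms @ 9/5 + 352.941ms (3/5)
5. 1411.765ms @ 12/5 + 352.941ms (3/5)
6. 1764.706ms @ 3 + 705.882ms (6/5)
7. 2470.588ms @ 21/5 + 352.941ms (3/5)
8. 2823.529ms @ 24/5 + 352.941ms (3/5)
9. 3176.471ms @ 27/5 + 352.941ms (3/5)
10. 3529.412ms @ 6 + 588.235ms (1)
11. 4117.647ms @ 7 + 588.235ms (1)
12. 4705.882ms @ 8 + 588.235ms (1)
13. 5294.118ms @ 9 + 588.235ms (1)
14. 5882.353ms @ 10 + 588.235ms (1)
15. 6470.588ms @ 11 + 588.235ms (1)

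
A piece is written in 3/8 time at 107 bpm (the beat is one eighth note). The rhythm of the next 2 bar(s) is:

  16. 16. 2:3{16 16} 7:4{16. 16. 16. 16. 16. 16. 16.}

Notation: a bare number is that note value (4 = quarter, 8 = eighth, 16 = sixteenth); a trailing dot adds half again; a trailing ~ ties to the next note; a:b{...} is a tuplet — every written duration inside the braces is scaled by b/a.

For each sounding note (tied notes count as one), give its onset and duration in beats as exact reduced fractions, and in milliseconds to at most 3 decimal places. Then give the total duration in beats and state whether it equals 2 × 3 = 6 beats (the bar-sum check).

1) 0.0ms=0b +420.561ms=3/4b
2) 420.561ms=3/4b +420.561ms=3/4b
3) 841.121ms=3/2b +420.561ms=3/4b
4) 1261.682ms=9/4b +420.561ms=3/4b
5) 1682.243ms=3b +240.32ms=3/7b
6) 1922.563ms=24/7b +240.32ms=3/7b
7) 2162.884ms=27/7b +240.32ms=3/7b
8) 2403.204ms=30/7b +240.32ms=3/7b
9) 2643.525ms=33/7b +240.32ms=3/7b
10) 2883.845ms=36/7b +240.32ms=3/7b
11) 3124.166ms=39/7b +240.32ms=3/7b
Σ=6b of 6 (107bpm 3/8) — PASS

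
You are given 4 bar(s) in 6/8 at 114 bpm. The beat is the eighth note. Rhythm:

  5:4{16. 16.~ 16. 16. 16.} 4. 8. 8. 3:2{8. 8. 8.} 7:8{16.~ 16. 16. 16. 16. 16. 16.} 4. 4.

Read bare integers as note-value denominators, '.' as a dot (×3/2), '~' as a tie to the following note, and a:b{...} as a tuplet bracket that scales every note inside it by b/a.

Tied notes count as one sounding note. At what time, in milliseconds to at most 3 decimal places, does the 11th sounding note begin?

1. 0.0ms @ 0 + 315.789ms (3/5)
2. 315.789ms @ 3/5 + 631.579ms (6/5)
3. 947.368ms @ 9/5 + 315.789ms (3/5)
4. 1263.158ms @ 12/5 + 315.789ms (3/5)
5. 1578.947ms @ 3 + 1578.947ms (3)
6. 3157.895ms @ 6 + 789.474ms (3/2)
7. 3947.368ms @ 15/2 + 789.474ms (3/2)
8. 4736.842ms @ 9 + 526.316ms (1)
9. 5263.158ms @ 10 + 526.316ms (1)
10. 5789.474ms @ 11 + 526.316ms (1)
11. 6315.789ms @ 12 + 902.256ms (12/7)
12. 7218.045ms @ 96/7 + 451.128ms (6/7)
13. 7669.173ms @ 102/7 + 451.128ms (6/7)
14. 8120.301ms @ 108/7 + 451.128ms (6/7)
15. 8571.429ms @ 114/7 + 451.128ms (6/7)
16. 9022.556ms @ 120/7 + 451.128ms (6/7)
17. 9473.684ms @ 18 + 1578.947ms (3)
18. 11052.632ms @ 21 + 1578.947ms (3)

note 11 onset = 12b = 6315.789ms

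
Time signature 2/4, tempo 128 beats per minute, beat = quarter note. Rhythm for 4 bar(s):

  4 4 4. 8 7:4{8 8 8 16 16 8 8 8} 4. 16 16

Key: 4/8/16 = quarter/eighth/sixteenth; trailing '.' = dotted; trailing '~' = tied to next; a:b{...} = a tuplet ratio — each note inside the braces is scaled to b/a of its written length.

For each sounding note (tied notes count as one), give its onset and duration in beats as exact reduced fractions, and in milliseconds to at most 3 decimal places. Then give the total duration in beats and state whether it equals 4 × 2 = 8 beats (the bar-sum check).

1) 0.0ms=0b +468.75ms=1b
2) 468.75ms=1b +468.75ms=1b
3) 937.5ms=2b +703.125ms=3/2b
4) 1640.625ms=7/2b +234.375ms=1/2b
5) 1875.0ms=4b +133.929ms=2/7b
6) 2008.929ms=30/7b +133.929ms=2/7b
7) 2142.857ms=32/7b +133.929ms=2/7b
8) 2276.786ms=34/7b +66.964ms=1/7b
9) 2343.75ms=5b +66.964ms=1/7b
10) 2410.714ms=36/7b +133.929ms=2/7b
11) 2544.643ms=38/7b +133.929ms=2/7b
12) 2678.571ms=40/7b +133.929ms=2/7b
13) 2812.5ms=6b +703.125ms=3/2b
14) 3515.625ms=15/2b +117.188ms=1/4b
15) 3632.812ms=31/4b +117.188ms=1/4b
Σ=8b of 8 (128bpm 2/4) — PASS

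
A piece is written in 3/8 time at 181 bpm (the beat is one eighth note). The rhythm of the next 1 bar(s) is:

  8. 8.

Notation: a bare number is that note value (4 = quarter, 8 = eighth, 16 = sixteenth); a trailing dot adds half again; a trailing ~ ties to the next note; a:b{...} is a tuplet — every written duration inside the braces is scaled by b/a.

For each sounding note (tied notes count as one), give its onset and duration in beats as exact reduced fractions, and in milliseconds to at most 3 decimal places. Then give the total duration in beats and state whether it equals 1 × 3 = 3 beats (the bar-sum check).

1) 0.0ms=0b +497.238ms=3/2b
2) 497.238ms=3/2b +497.238ms=3/2b
Σ=3b of 3 (181bpm 3/8) — PASS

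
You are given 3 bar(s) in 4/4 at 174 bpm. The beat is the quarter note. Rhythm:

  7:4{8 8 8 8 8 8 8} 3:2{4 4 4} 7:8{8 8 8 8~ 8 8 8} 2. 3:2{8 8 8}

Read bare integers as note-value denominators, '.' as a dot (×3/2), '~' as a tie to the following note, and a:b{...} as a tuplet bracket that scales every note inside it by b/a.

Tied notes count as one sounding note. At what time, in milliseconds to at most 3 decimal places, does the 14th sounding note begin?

note 14 onset = 40/7b = 1970.443ms

1. 0.0ms @ 0 + 98.522ms (2/7)
2. 98.522ms @ 2/7 + 98.522ms (2/7)
3. 197.044ms @ 4/7 + 98.522ms (2/7)
4. 295.567ms @ 6/7 + 98.522ms (2/7)
5. 394.089ms @ 8/7 + 98.522ms (2/7)
6. 492.611ms @ 10/7 + 98.522ms (2/7)
7. 591.133ms @ 12/7 + 98.522ms (2/7)
8. 689.655ms @ 2 + 229.885ms (2/3)
9. 919.54ms @ 8/3 + 229.885ms (2/3)
10. 1149.425ms @ 10/3 + 229.885ms (2/3)
11. 1379.31ms @ 4 + 197.044ms (4/7)
12. 1576.355ms @ 32/7 + 197.044ms (4/7)
13. 1773.399ms @ 36/7 + 197.044ms (4/7)
14. 1970.443ms @ 40/7 + 394.089ms (8/7)
15. 2364.532ms @ 48/7 + 197.044ms (4/7)
16. 2561.576ms @ 52/7 + 197.044ms (4/7)
17. 2758.621ms @ 8 + 1034.483ms (3)
18. 3793.103ms @ 11 + 114.943ms (1/3)
19. 3908.046ms @ 34/3 + 114.943ms (1/3)
20. 4022.989ms @ 35/3 + 114.943ms (1/3)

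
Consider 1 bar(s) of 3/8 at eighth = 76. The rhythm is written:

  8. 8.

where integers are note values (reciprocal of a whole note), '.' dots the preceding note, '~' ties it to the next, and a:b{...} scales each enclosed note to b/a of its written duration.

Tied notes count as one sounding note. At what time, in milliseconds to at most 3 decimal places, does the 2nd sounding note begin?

note 2 onset = 3/2b = 1184.211ms

1. 0.0ms @ 0 + 1184.211ms (3/2)
2. 1184.211ms @ 3/2 + 1184.211ms (3/2)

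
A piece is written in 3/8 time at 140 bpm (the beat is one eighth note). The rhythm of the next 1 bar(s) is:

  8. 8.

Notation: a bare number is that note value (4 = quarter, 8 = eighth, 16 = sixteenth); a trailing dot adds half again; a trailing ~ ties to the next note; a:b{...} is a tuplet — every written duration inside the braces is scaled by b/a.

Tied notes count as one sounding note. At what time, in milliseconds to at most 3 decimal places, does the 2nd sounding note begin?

1. 0.0ms @ 0 + 642.857ms (3/2)
2. 642.857ms @ 3/2 + 642.857ms (3/2)

note 2 onset = 3/2b = 642.857ms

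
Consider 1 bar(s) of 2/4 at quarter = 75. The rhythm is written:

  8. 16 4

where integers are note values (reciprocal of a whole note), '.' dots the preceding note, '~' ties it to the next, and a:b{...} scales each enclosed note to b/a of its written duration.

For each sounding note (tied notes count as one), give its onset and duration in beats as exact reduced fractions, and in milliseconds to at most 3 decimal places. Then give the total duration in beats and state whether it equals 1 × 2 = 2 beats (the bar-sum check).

1) 0.0ms=0b +600.0ms=3/4b
2) 600.0ms=3/4b +200.0ms=1/4b
3) 800.0ms=1b +800.0ms=1b
Σ=2b of 2 (75bpm 2/4) — PASS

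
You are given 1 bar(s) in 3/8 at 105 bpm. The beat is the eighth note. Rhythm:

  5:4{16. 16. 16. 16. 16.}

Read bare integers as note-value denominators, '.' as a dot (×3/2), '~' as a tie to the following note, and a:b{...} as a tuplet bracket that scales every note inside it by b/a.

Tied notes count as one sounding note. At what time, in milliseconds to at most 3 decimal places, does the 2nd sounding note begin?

1. 0.0ms @ 0 + 342.857ms (3/5)
2. 342.857ms @ 3/5 + 342.857ms (3/5)
3. 685.714ms @ 6/5 + 342.857ms (3/5)
4. 1028.571ms @ 9/5 + 342.857ms (3/5)
5. 1371.429ms @ 12/5 + 342.857ms (3/5)

note 2 onset = 3/5b = 342.857ms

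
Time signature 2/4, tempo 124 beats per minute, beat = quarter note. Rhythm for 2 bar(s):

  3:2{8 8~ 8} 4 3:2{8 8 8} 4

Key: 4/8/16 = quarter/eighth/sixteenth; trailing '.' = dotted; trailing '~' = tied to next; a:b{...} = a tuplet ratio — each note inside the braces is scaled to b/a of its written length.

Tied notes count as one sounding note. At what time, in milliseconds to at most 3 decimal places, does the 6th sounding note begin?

1. 0.0ms @ 0 + 161.29ms (1/3)
2. 161.29ms @ 1/3 + 322.581ms (2/3)
3. 483.871ms @ 1 + 483.871ms (1)
4. 967.742ms @ 2 + 161.29ms (1/3)
5. 1129.032ms @ 7/3 + 161.29ms (1/3)
6. 1290.323ms @ 8/3 + 161.29ms (1/3)
7. 1451.613ms @ 3 + 483.871ms (1)

note 6 onset = 8/3b = 1290.323ms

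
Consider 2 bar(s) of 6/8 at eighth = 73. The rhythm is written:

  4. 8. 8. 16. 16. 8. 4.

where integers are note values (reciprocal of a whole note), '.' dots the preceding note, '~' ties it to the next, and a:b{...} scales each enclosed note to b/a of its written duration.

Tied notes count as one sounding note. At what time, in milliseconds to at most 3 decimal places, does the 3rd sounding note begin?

1. 0.0ms @ 0 + 2465.753ms (3)
2. 2465.753ms @ 3 + 1232.877ms (3/2)
3. 3698.63ms @ 9/2 + 1232.877ms (3/2)
4. 4931.507ms @ 6 + 616.438ms (3/4)
5. 5547.945ms @ 27/4 + 616.438ms (3/4)
6. 6164.384ms @ 15/2 + 1232.877ms (3/2)
7. 7397.26ms @ 9 + 2465.753ms (3)

note 3 onset = 9/2b = 3698.63ms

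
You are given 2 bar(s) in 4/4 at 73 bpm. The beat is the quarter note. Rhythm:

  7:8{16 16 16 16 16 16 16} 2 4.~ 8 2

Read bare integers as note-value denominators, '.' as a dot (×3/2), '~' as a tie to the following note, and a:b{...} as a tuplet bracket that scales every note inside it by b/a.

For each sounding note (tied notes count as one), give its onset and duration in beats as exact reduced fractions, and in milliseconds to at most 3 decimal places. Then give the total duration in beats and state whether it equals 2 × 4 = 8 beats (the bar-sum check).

1) 0.0ms=0b +234.834ms=2/7b
2) 234.834ms=2/7b +234.834ms=2/7b
3) 469.667ms=4/7b +234.834ms=2/7b
4) 704.501ms=6/7b +234.834ms=2/7b
5) 939.335ms=8/7b +234.834ms=2/7b
6) 1174.168ms=10/7b +234.834ms=2/7b
7) 1409.002ms=12/7b +234.834ms=2/7b
8) 1643.836ms=2b +1643.836ms=2b
9) 3287.671ms=4b +1643.836ms=2b
10) 4931.507ms=6b +1643.836ms=2b
Σ=8b of 8 (73bpm 4/4) — PASS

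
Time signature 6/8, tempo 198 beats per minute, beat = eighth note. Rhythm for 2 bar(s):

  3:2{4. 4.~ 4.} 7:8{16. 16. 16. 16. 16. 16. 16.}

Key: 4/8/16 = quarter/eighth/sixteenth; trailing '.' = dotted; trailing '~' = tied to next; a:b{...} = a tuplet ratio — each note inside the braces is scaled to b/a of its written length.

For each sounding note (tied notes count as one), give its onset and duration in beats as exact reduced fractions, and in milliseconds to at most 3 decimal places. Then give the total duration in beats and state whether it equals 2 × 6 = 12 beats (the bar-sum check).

1) 0.0ms=0b +606.061ms=2b
2) 606.061ms=2b +1212.121ms=4b
3) 1818.182ms=6b +259.74ms=6/7b
4) 2077.922ms=48/7b +259.74ms=6/7b
5) 2337.662ms=54/7b +259.74ms=6/7b
6) 2597.403ms=60/7b +259.74ms=6/7b
7) 2857.143ms=66/7b +259.74ms=6/7b
8) 3116.883ms=72/7b +259.74ms=6/7b
9) 3376.623ms=78/7b +259.74ms=6/7b
Σ=12b of 12 (198bpm 6/8) — PASS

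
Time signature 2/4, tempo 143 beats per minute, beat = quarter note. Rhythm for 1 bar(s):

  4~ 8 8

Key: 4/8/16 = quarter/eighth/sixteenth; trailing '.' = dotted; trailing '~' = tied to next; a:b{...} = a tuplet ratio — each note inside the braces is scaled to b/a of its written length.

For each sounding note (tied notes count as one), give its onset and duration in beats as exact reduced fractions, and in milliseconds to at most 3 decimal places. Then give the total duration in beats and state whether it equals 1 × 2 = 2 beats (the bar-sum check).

1) 0.0ms=0b +629.371ms=3/2b
2) 629.371ms=3/2b +209.79ms=1/2b
Σ=2b of 2 (143bpm 2/4) — PASS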